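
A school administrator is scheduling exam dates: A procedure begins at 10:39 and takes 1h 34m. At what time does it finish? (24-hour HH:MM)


Start time: 10:39
Adding: 1 hours 34 minutes
Minutes: 39 + 34 = 73
Minute overflow: 73 >= 60, so carry 1 hour, minutes = 13
Hours: 10 + 1 + 1 = 12
Result: 12:13

12:13


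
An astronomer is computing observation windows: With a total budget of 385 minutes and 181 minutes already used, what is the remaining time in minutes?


Total budget: 385 minutes
Time used: 181 minutes
Remaining: 385 - 181 = 204 minutes
Percent used: 47.0%
Percent remaining: 53.0%

204


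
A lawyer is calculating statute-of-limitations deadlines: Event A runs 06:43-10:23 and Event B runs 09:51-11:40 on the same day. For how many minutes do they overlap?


Interval A: [403, 623] minutes from midnight
Interval B: [591, 700] minutes from midnight
Overlap start = max(403, 591) = 591
Overlap end = min(623, 700) = 623
Overlap = 623 - 591 = 32 minutes

32


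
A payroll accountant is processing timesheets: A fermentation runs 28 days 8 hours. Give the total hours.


Days: 28
Extra hours: 8
Hours per day: 24
Days to hours: 28 x 24 = 672
Total: 672 + 8 = 680

680


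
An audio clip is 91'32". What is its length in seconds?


Minutes: 91
Seconds: 32
Convert minutes to seconds: 91 x 60 = 5460
Add remaining seconds: 5460 + 32 = 5492

5492


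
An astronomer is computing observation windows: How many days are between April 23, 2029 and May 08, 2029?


Start date: 2029-04-23
End date: 2029-05-08
Apr 2029: +8 days
May 2029: +7 days
Total: 15 days

15


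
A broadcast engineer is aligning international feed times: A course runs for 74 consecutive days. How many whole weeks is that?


Total days: 74
Days per week: 7
Division: 74 / 7 = 10 remainder 4
Complete weeks: 10
Remaining days: 4

10


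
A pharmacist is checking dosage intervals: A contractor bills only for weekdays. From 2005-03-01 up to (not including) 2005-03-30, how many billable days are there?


Start: 2005-03-01 (Tuesday)
End (exclusive): 2005-03-30 (Wednesday)
Total calendar days: 29
Full weeks: 29 // 7 = 4 -> 20 weekdays
Remaining 1 days starting on Tuesday:
  Tue(w) -> 1 weekdays
Total business days: 20 + 1 = 21

21


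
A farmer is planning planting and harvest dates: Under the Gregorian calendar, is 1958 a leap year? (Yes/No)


Year: 1958
Divisible by 4? 1958 / 4 = 489.5 -> No
Not divisible by 4, so NOT a leap year

No


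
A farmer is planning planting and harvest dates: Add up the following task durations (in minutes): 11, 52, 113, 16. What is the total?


Durations: 11, 52, 113, 16
Running sum: 11
+ 52 = 63
+ 113 = 176
+ 16 = 192
Total duration: 192 minutes
That is 3 hours and 12 minutes

192


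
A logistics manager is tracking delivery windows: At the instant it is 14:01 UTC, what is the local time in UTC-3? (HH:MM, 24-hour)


Local time: 14:01 at UTC (offset 0h)
Target zone: UTC-3 (offset -3h)
Difference: -3 - (0) = -3 hours
Calculation: 14 + (-3) = 11
Result: 11:01

11:01


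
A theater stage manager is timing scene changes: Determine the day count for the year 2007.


Year: 2007
Check leap year rules:
Divisible by 4? No
2007 is not a leap year
Days: 365

365


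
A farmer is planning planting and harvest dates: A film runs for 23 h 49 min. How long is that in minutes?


Hours: 23
Minutes: 49
Convert hours to minutes: 23 x 60 = 1380
Add remaining minutes: 1380 + 49 = 1429

1429


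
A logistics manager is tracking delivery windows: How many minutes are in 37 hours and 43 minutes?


Hours: 37
Extra minutes: 43
Minutes per hour: 60
Hours to minutes: 37 x 60 = 2220
Total: 2220 + 43 = 2263

2263


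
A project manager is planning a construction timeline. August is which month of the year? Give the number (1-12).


Calendar month order:
7. July
8. August <--
9. September
August is month number 8

8


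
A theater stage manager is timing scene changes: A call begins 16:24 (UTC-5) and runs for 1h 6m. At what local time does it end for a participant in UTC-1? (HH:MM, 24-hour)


Start: 16:24 in UTC-5
Step 1 - add duration:
  minutes: 24 + 6 = 30
  hours: 16 + 1 + 0 = 17
  end in UTC-5: 17:30
Step 2 - convert UTC-5 -> UTC-1:
  offset difference: -1 - (-5) = 4 hours
  17 + (4) = 21 -> mod 24 = 21
Result: 21:30 in UTC-1

21:30


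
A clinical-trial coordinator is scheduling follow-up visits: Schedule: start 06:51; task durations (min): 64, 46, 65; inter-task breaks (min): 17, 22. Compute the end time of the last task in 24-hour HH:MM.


Start: 06:51 = 411 min from midnight
  after task 1 (64 min): 07:55
  after break (17 min): 08:12
  after task 2 (46 min): 08:58
  after break (22 min): 09:20
  after task 3 (65 min): 10:25
Total elapsed: 214 minutes
End time: 10:25

10:25


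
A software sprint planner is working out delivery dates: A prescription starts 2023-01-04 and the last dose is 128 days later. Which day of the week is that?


Start: 2023-01-04 (Wednesday)
Step 1 - find target date: add 128 days
  2023-01-04 + 128 days = 2023-05-12
Step 2 - day of week:
  128 mod 7 = 2
  Wednesday + 2 days -> Friday
Result: Friday (2023-05-12)

Friday


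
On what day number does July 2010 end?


Month: July
Year: 2010
July is a 31-day month
Total: 31 days

31


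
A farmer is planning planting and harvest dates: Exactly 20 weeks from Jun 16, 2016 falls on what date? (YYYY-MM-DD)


Start: 2016-06-16
Weeks to add: 20
Convert to days: 20 x 7 = 140 days
Add 140 days to 2016-06-16
Result: 2016-11-03

2016-11-03


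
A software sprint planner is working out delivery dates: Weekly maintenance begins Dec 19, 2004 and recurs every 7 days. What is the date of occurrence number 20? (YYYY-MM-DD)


First occurrence: 2004-12-19 (occurrence 1)
Each occurrence is 7 days after the previous.
Occurrence 20 is 19 weeks after the first.
19 weeks = 133 days
2004-12-19 + 133 days = 2005-05-01

2005-05-01


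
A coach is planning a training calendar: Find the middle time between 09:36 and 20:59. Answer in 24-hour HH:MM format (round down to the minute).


Start time: 09:36 = 576 minutes from midnight
End time: 20:59 = 1259 minutes from midnight
Sum: 576 + 1259 = 1835
Midpoint: 1835 / 2 = 917 minutes
Convert: 917 / 60 = 15 hours, 17 minutes
Result: 15:17

15:17


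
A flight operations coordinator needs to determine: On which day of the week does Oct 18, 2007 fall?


Date: 2007-10-18
January 1, 2007 is a Monday
Day of year: 291
Offset from Jan 1: 290 days
290 mod 7 = 3
Result: Thursday

Thursday


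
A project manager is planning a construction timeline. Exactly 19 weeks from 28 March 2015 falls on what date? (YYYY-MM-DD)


Start: 2015-03-28
Weeks to add: 19
Convert to days: 19 x 7 = 133 days
Add 133 days to 2015-03-28
Result: 2015-08-08

2015-08-08


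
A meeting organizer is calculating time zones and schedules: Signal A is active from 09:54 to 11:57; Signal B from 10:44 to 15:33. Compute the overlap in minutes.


Interval A: [594, 717] minutes from midnight
Interval B: [644, 933] minutes from midnight
Overlap start = max(594, 644) = 644
Overlap end = min(717, 933) = 717
Overlap = 717 - 644 = 73 minutes

73


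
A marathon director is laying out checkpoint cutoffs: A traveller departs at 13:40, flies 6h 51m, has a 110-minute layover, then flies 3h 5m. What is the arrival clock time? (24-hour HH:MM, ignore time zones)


Depart: 13:40
Leg 1: +411 min -> 20:31
Layover: +110 min -> 22:21
Leg 2: +185 min -> 01:26
Total travel: 706 minutes = 11h 46m
Arrival: 01:26

01:26


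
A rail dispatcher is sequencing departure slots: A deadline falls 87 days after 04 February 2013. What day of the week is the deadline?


Start: 2013-02-04 (Monday)
Step 1 - find target date: add 87 days
  2013-02-04 + 87 days = 2013-05-02
Step 2 - day of week:
  87 mod 7 = 3
  Monday + 3 days -> Thursday
Result: Thursday (2013-05-02)

Thursday


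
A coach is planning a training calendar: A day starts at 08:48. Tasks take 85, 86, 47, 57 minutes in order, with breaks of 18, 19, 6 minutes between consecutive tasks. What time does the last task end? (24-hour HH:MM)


Start: 08:48 = 528 min from midnight
  after task 1 (85 min): 10:13
  after break (18 min): 10:31
  after task 2 (86 min): 11:57
  after break (19 min): 12:16
  after task 3 (47 min): 13:03
  after break (6 min): 13:09
  after task 4 (57 min): 14:06
Total elapsed: 318 minutes
End time: 14:06

14:06


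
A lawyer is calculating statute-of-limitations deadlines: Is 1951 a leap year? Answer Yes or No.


Year: 1951
Divisible by 4? 1951 / 4 = 487.75 -> No
Not divisible by 4, so NOT a leap year

No


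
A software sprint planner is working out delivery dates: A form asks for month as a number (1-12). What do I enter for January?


Calendar month order:
1. January <--
2. February
January is month number 1

1


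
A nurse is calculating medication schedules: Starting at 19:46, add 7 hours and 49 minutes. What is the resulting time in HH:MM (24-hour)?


Start time: 19:46
Adding: 7 hours 49 minutes
Minutes: 46 + 49 = 95
Minute overflow: 95 >= 60, so carry 1 hour, minutes = 35
Hours: 19 + 7 + 1 = 27
Hour wraparound: 27 mod 24 = 3
Result: 03:35

03:35


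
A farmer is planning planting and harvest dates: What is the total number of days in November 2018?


Month: November
Year: 2018
November is a 30-day month
Total: 30 days

30


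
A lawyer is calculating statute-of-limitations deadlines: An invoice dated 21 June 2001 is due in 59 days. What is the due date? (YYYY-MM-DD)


Start: 2001-06-21
Adding 59 days
Days remaining in June: 9
After June: 50 days still to add
July 2001: 31 days, 19 remaining
August 2001 has 31 days, need 19
Result: 2001-08-19

2001-08-19


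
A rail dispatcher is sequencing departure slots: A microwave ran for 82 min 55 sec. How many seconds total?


Minutes: 82
Extra seconds: 55
Seconds per minute: 60
Minutes to seconds: 82 x 60 = 4920
Total: 4920 + 55 = 4975

4975


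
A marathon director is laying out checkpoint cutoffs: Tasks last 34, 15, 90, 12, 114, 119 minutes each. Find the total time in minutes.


Durations: 34, 15, 90, 12, 114, 119
Running sum: 34
+ 15 = 49
+ 90 = 139
+ 12 = 151
+ 114 = 265
+ 119 = 384
Total duration: 384 minutes
That is 6 hours and 24 minutes

384


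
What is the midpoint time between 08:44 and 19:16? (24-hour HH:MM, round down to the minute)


Start time: 08:44 = 524 minutes from midnight
End time: 19:16 = 1156 minutes from midnight
Sum: 524 + 1156 = 1680
Midpoint: 1680 / 2 = 840 minutes
Convert: 840 / 60 = 14 hours, 0 minutes
Result: 14:00

14:00


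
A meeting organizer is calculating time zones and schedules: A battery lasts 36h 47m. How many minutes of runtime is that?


Hours: 36
Extra minutes: 47
Minutes per hour: 60
Hours to minutes: 36 x 60 = 2160
Total: 2160 + 47 = 2207

2207


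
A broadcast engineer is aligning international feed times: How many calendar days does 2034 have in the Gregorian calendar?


Year: 2034
Check leap year rules:
Divisible by 4? No
2034 is not a leap year
Days: 365

365


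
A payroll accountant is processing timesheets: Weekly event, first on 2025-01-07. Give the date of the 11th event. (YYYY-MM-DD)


First occurrence: 2025-01-07 (occurrence 1)
Each occurrence is 7 days after the previous.
Occurrence 11 is 10 weeks after the first.
10 weeks = 70 days
2025-01-07 + 70 days = 2025-03-18

2025-03-18


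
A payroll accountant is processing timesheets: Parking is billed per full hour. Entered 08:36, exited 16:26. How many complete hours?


Start: 08:36
End: 16:26
Hour difference: 16 - 8 = 8 hours
Minute difference: 26 - 36 = -10 minutes
Total minutes: 470
Complete hours: 470 / 60 = 7 (remainder 50)

7


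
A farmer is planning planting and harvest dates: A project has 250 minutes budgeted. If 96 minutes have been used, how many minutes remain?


Total budget: 250 minutes
Time used: 96 minutes
Remaining: 250 - 96 = 154 minutes
Percent used: 38.4%
Percent remaining: 61.6%

154


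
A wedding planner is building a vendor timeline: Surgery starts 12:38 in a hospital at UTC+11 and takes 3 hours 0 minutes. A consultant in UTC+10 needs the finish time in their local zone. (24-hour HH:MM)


Start: 12:38 in UTC+11
Step 1 - add duration:
  minutes: 38 + 0 = 38
  hours: 12 + 3 + 0 = 15
  end in UTC+11: 15:38
Step 2 - convert UTC+11 -> UTC+10:
  offset difference: 10 - (11) = -1 hours
  15 + (-1) = 14 -> mod 24 = 14
Result: 14:38 in UTC+10

14:38


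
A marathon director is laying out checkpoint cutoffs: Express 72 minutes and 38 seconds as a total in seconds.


Minutes: 72
Seconds: 38
Convert minutes to seconds: 72 x 60 = 4320
Add remaining seconds: 4320 + 38 = 4358

4358


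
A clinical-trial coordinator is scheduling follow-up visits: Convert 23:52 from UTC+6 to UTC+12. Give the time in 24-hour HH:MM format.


Local time: 23:52 at UTC+6 (offset 6h)
Target zone: UTC+12 (offset 12h)
Difference: 12 - (6) = 6 hours
Calculation: 23 + (6) = 29
Wraparound: (29) mod 24 = 5
Result: 05:52

05:52


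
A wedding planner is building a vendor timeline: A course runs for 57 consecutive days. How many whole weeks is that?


Total days: 57
Days per week: 7
Division: 57 / 7 = 8 remainder 1
Complete weeks: 8
Remaining days: 1

8


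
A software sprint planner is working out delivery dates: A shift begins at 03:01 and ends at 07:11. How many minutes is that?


Start time: 03:01 = 181 minutes from midnight
End time: 07:11 = 431 minutes from midnight
Difference: 431 - 181 = 250 minutes
That is 4 hours and 10 minutes

250


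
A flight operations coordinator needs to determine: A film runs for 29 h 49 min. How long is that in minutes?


Hours: 29
Minutes: 49
Convert hours to minutes: 29 x 60 = 1740
Add remaining minutes: 1740 + 49 = 1789

1789


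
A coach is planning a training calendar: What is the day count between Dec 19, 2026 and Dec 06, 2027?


Start date: 2026-12-19
End date: 2027-12-06
Dec 2026: +13 days
Jan 2027: +31 days
Feb 2027: +28 days
... (10 more months)
Total: 352 days

352


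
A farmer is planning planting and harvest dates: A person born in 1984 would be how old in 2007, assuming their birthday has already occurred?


Birth year: 1984
Current year: 2007
Age = current year - birth year
Age = 2007 - 1984 = 23

23


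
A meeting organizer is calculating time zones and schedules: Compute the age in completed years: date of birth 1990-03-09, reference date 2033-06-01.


Birth: 1990-03-09
Reference: 2033-06-01
Year difference: 2033 - 1990 = 43
Has birthday (03-09) occurred by 06-01? Yes
Age in full years: 43

43


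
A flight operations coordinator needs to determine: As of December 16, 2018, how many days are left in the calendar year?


Start: December 16, 2018
End: December 31, 2018
Days left in December: 15
Total: 15 days

15


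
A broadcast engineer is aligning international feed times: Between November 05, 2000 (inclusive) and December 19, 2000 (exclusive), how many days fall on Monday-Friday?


Start: 2000-11-05 (Sunday)
End (exclusive): 2000-12-19 (Tuesday)
Total calendar days: 44
Full weeks: 44 // 7 = 6 -> 30 weekdays
Remaining 2 days starting on Sunday:
  Sun(-), Mon(w) -> 1 weekdays
Total business days: 30 + 1 = 31

31


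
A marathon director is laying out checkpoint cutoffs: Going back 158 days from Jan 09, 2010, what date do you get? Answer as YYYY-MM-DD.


Start: 2010-01-09
Subtracting 158 days
Days already passed in January: 9
After going back through January: 149 more days to subtract
December 2009: 31 days, 118 remaining
November 2009: 30 days, 88 remaining
October 2009: 31 days, 57 remaining
September 2009: 30 days, 27 remaining
Result: 2009-08-04

2009-08-04


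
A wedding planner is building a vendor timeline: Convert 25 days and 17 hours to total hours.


Days: 25
Extra hours: 17
Hours per day: 24
Days to hours: 25 x 24 = 600
Total: 600 + 17 = 617

617


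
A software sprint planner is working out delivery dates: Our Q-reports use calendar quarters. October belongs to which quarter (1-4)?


Month: October (month 10)
Q1: January-March (months 1-3)
Q2: April-June (months 4-6)
Q3: July-September (months 7-9)
Q4: October-December (months 10-12)
Month 10 falls in Q4

4


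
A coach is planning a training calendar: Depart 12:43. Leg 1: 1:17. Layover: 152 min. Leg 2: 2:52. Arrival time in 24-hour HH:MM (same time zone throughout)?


Depart: 12:43
Leg 1: +77 min -> 14:00
Layover: +152 min -> 16:32
Leg 2: +172 min -> 19:24
Total travel: 401 minutes = 6h 41m
Arrival: 19:24

19:24


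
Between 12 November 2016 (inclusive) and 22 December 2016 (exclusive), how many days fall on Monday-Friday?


Start: 2016-11-12 (Saturday)
End (exclusive): 2016-12-22 (Thursday)
Total calendar days: 40
Full weeks: 40 // 7 = 5 -> 25 weekdays
Remaining 5 days starting on Saturday:
  Sat(-), Sun(-), Mon(w), Tue(w), Wed(w) -> 3 weekdays
Total business days: 25 + 3 = 28

28


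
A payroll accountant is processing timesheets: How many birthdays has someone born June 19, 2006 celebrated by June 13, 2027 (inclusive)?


Birth: 2006-06-19
Reference: 2027-06-13
Year difference: 2027 - 2006 = 21
Has birthday (06-19) occurred by 06-13? No
Birthday not yet reached this year -> subtract 1
Age in full years: 20

20


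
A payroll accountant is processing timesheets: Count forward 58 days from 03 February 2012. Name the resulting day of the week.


Start: 2012-02-03 (Friday)
Step 1 - find target date: add 58 days
  2012-02-03 + 58 days = 2012-04-01
Step 2 - day of week:
  58 mod 7 = 2
  Friday + 2 days -> Sunday
Result: Sunday (2012-04-01)

Sunday


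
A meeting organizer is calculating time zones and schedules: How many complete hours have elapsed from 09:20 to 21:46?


Start: 09:20
End: 21:46
Hour difference: 21 - 9 = 12 hours
Minute difference: 46 - 20 = 26 minutes
Total minutes: 746
Complete hours: 746 / 60 = 12 (remainder 26)

12


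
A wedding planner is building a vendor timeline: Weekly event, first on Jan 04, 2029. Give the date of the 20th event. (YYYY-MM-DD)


First occurrence: 2029-01-04 (occurrence 1)
Each occurrence is 7 days after the previous.
Occurrence 20 is 19 weeks after the first.
19 weeks = 133 days
2029-01-04 + 133 days = 2029-05-17

2029-05-17


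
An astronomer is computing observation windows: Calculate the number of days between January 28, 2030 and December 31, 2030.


Start: January 28, 2030
End: December 31, 2030
Days left in January: 3
February: 28
March: 31
April: 30
May: 31
... plus remaining months
Sum of remaining months: 334
Total: 3 + 334 = 337

337


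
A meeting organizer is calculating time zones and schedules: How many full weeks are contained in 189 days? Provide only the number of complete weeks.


Total days: 189
Days per week: 7
Division: 189 / 7 = 27 remainder 0
Complete weeks: 27
Remaining days: 0

27


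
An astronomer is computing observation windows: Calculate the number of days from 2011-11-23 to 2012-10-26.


Start date: 2011-11-23
End date: 2012-10-26
Nov 2011: +8 days
Dec 2011: +31 days
Jan 2012: +31 days
... (9 more months)
Total: 338 days

338


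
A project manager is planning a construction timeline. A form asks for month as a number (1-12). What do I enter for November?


Calendar month order:
10. October
11. November <--
12. December
November is month number 11

11


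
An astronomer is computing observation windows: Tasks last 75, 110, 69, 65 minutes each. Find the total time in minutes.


Durations: 75, 110, 69, 65
Running sum: 75
+ 110 = 185
+ 69 = 254
+ 65 = 319
Total duration: 319 minutes
That is 5 hours and 19 minutes

319


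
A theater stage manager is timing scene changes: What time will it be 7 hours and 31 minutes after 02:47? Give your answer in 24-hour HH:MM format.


Start time: 02:47
Adding: 7 hours 31 minutes
Minutes: 47 + 31 = 78
Minute overflow: 78 >= 60, so carry 1 hour, minutes = 18
Hours: 2 + 7 + 1 = 10
Result: 10:18

10:18


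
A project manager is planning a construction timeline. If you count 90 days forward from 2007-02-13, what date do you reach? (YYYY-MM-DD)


Start: 2007-02-13
Adding 90 days
Days remaining in February: 15
After February: 75 days still to add
March 2007: 31 days, 44 remaining
April 2007: 30 days, 14 remaining
May 2007 has 31 days, need 14
Result: 2007-05-14

2007-05-14


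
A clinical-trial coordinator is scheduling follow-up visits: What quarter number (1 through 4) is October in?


Month: October (month 10)
Q1: January-March (months 1-3)
Q2: April-June (months 4-6)
Q3: July-September (months 7-9)
Q4: October-December (months 10-12)
Month 10 falls in Q4

4


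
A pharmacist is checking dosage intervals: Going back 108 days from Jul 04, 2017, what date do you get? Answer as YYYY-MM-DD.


Start: 2017-07-04
Subtracting 108 days
Days already passed in July: 4
After going back through July: 104 more days to subtract
June 2017: 30 days, 74 remaining
May 2017: 31 days, 43 remaining
April 2017: 30 days, 13 remaining
March 2017 has 31 days, need 13
Result: 2017-03-18

2017-03-18


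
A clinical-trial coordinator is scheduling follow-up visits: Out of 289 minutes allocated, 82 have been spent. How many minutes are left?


Total budget: 289 minutes
Time used: 82 minutes
Remaining: 289 - 82 = 207 minutes
Percent used: 28.4%
Percent remaining: 71.6%

207


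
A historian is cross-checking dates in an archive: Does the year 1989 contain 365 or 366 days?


Year: 1989
Check leap year rules:
Divisible by 4? No
1989 is not a leap year
Days: 365

365


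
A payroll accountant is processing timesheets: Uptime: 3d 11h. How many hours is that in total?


Days: 3
Extra hours: 11
Hours per day: 24
Days to hours: 3 x 24 = 72
Total: 72 + 11 = 83

83


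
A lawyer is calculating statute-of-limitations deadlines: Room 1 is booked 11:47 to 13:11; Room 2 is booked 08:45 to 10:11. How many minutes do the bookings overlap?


Interval A: [707, 791] minutes from midnight
Interval B: [525, 611] minutes from midnight
Overlap start = max(707, 525) = 707
Overlap end = min(791, 611) = 611
End <= start, so the intervals do not overlap: 0 minutes

0


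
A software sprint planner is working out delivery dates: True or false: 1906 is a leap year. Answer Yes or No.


Year: 1906
Divisible by 4? 1906 / 4 = 476.5 -> No
Not divisible by 4, so NOT a leap year

No


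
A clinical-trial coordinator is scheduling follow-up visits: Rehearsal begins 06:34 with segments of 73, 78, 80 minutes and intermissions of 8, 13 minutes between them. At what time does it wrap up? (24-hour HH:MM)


Start: 06:34 = 394 min from midnight
  after task 1 (73 min): 07:47
  after break (8 min): 07:55
  after task 2 (78 min): 09:13
  after break (13 min): 09:26
  after task 3 (80 min): 10:46
Total elapsed: 252 minutes
End time: 10:46

10:46


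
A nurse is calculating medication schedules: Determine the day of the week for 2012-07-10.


Date: 2012-07-10
January 1, 2012 is a Sunday
Day of year: 192
Offset from Jan 1: 191 days
191 mod 7 = 2
Result: Tuesday

Tuesday


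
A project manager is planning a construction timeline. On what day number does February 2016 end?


Month: February
Year: 2016
2016 is a leap year
February has 29 days
Total: 29 days

29


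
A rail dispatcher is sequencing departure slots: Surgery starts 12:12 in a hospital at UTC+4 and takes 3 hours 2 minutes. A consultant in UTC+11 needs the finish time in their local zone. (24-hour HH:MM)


Start: 12:12 in UTC+4
Step 1 - add duration:
  minutes: 12 + 2 = 14
  hours: 12 + 3 + 0 = 15
  end in UTC+4: 15:14
Step 2 - convert UTC+4 -> UTC+11:
  offset difference: 11 - (4) = 7 hours
  15 + (7) = 22 -> mod 24 = 22
Result: 22:14 in UTC+11

22:14


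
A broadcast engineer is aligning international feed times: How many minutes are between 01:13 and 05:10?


Start time: 01:13 = 73 minutes from midnight
End time: 05:10 = 310 minutes from midnight
Difference: 310 - 73 = 237 minutes
That is 3 hours and 57 minutes

237


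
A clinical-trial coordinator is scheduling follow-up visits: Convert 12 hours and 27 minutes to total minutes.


Hours: 12
Extra minutes: 27
Minutes per hour: 60
Hours to minutes: 12 x 60 = 720
Total: 720 + 27 = 747

747


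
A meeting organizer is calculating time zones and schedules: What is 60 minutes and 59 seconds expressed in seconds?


Minutes: 60
Extra seconds: 59
Seconds per minute: 60
Minutes to seconds: 60 x 60 = 3600
Total: 3600 + 59 = 3659

3659


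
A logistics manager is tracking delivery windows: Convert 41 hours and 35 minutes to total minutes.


Hours: 41
Minutes: 35
Convert hours to minutes: 41 x 60 = 2460
Add remaining minutes: 2460 + 35 = 2495

2495


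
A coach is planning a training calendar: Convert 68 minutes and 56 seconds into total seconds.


Minutes: 68
Seconds: 56
Convert minutes to seconds: 68 x 60 = 4080
Add remaining seconds: 4080 + 56 = 4136

4136


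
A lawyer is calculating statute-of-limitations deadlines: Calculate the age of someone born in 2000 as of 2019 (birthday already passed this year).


Birth year: 2000
Current year: 2019
Age = current year - birth year
Age = 2019 - 2000 = 19

19


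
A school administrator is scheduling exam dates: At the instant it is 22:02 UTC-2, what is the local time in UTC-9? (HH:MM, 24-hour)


Local time: 22:02 at UTC-2 (offset -2h)
Target zone: UTC-9 (offset -9h)
Difference: -9 - (-2) = -7 hours
Calculation: 22 + (-7) = 15
Result: 15:02

15:02


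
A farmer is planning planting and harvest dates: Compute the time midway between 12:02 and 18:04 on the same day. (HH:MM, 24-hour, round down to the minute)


Start time: 12:02 = 722 minutes from midnight
End time: 18:04 = 1084 minutes from midnight
Sum: 722 + 1084 = 1806
Midpoint: 1806 / 2 = 903 minutes
Convert: 903 / 60 = 15 hours, 3 minutes
Result: 15:03

15:03


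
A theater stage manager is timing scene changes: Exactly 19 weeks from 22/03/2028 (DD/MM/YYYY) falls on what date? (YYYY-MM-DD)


Start: 2028-03-22
Weeks to add: 19
Convert to days: 19 x 7 = 133 days
Add 133 days to 2028-03-22
Result: 2028-08-02

2028-08-02


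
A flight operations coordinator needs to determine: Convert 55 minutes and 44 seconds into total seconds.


Minutes: 55
Seconds: 44
Convert minutes to seconds: 55 x 60 = 3300
Add remaining seconds: 3300 + 44 = 3344

3344


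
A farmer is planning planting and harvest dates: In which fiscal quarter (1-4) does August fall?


Month: August (month 8)
Q1: January-March (months 1-3)
Q2: April-June (months 4-6)
Q3: July-September (months 7-9)
Q4: October-December (months 10-12)
Month 8 falls in Q3

3


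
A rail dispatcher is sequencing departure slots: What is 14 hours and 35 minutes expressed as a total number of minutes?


Hours: 14
Minutes: 35
Convert hours to minutes: 14 x 60 = 840
Add remaining minutes: 840 + 35 = 875

875


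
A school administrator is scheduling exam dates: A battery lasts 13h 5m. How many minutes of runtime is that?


Hours: 13
Extra minutes: 5
Minutes per hour: 60
Hours to minutes: 13 x 60 = 780
Total: 780 + 5 = 785

785


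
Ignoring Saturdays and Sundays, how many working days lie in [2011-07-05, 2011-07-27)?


Start: 2011-07-05 (Tuesday)
End (exclusive): 2011-07-27 (Wednesday)
Total calendar days: 22
Full weeks: 22 // 7 = 3 -> 15 weekdays
Remaining 1 days starting on Tuesday:
  Tue(w) -> 1 weekdays
Total business days: 15 + 1 = 16

16


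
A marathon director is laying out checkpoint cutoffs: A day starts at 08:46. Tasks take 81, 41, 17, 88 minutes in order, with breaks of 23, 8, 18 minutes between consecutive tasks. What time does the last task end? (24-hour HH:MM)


Start: 08:46 = 526 min from midnight
  after task 1 (81 min): 10:07
  after break (23 min): 10:30
  after task 2 (41 min): 11:11
  after break (8 min): 11:19
  after task 3 (17 min): 11:36
  after break (18 min): 11:54
  after task 4 (88 min): 13:22
Total elapsed: 276 minutes
End time: 13:22

13:22


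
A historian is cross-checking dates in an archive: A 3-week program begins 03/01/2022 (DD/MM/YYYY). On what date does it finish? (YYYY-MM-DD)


Start: 2022-01-03
Weeks to add: 3
Convert to days: 3 x 7 = 21 days
Add 21 days to 2022-01-03
Result: 2022-01-24

2022-01-24


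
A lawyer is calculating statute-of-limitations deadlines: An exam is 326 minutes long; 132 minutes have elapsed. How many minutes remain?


Total budget: 326 minutes
Time used: 132 minutes
Remaining: 326 - 132 = 194 minutes
Percent used: 40.5%
Percent remaining: 59.5%

194


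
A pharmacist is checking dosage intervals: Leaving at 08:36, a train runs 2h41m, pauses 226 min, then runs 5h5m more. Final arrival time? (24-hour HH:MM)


Depart: 08:36
Leg 1: +161 min -> 11:17
Layover: +226 min -> 15:03
Leg 2: +305 min -> 20:08
Total travel: 692 minutes = 11h 32m
Arrival: 20:08

20:08


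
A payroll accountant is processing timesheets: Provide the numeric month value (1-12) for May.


Calendar month order:
4. April
5. May <--
6. June
May is month number 5

5


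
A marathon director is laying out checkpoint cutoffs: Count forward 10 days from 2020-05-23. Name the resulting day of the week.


Start: 2020-05-23 (Saturday)
Step 1 - find target date: add 10 days
  2020-05-23 + 10 days = 2020-06-02
Step 2 - day of week:
  10 mod 7 = 3
  Saturday + 3 days -> Tuesday
Result: Tuesday (2020-06-02)

Tuesday


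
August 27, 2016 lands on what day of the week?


Date: 2016-08-27
January 1, 2016 is a Friday
Day of year: 240
Offset from Jan 1: 239 days
239 mod 7 = 1
Result: Saturday

Saturday


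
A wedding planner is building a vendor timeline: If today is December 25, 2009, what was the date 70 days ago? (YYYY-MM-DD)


Start: 2009-12-25
Subtracting 70 days
Days already passed in December: 25
After going back through December: 45 more days to subtract
November 2009: 30 days, 15 remaining
October 2009 has 31 days, need 15
Result: 2009-10-16

2009-10-16


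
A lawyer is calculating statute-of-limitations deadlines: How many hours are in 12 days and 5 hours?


Days: 12
Extra hours: 5
Hours per day: 24
Days to hours: 12 x 24 = 288
Total: 288 + 5 = 293

293


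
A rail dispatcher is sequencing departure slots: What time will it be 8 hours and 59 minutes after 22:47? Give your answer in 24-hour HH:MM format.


Start time: 22:47
Adding: 8 hours 59 minutes
Minutes: 47 + 59 = 106
Minute overflow: 106 >= 60, so carry 1 hour, minutes = 46
Hours: 22 + 8 + 1 = 31
Hour wraparound: 31 mod 24 = 7
Result: 07:46

07:46


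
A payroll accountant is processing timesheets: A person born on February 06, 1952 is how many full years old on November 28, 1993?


Birth: 1952-02-06
Reference: 1993-11-28
Year difference: 1993 - 1952 = 41
Has birthday (02-06) occurred by 11-28? Yes
Age in full years: 41

41


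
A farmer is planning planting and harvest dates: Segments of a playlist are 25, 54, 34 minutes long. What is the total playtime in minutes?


Durations: 25, 54, 34
Running sum: 25
+ 54 = 79
+ 34 = 113
Total duration: 113 minutes
That is 1 hours and 53 minutes

113


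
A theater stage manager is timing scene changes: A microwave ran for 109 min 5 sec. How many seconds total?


Minutes: 109
Extra seconds: 5
Seconds per minute: 60
Minutes to seconds: 109 x 60 = 6540
Total: 6540 + 5 = 6545

6545


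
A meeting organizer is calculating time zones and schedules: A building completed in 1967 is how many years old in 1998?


Birth year: 1967
Current year: 1998
Age = current year - birth year
Age = 1998 - 1967 = 31

31


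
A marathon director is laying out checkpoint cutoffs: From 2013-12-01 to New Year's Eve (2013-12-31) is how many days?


Start: December 01, 2013
End: December 31, 2013
Days left in December: 30
Total: 30 days

30


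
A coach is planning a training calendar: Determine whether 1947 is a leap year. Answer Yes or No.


Year: 1947
Divisible by 4? 1947 / 4 = 486.75 -> No
Not divisible by 4, so NOT a leap year

No


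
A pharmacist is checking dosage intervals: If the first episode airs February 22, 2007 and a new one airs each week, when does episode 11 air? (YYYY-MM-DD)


First occurrence: 2007-02-22 (occurrence 1)
Each occurrence is 7 days after the previous.
Occurrence 11 is 10 weeks after the first.
10 weeks = 70 days
2007-02-22 + 70 days = 2007-05-03

2007-05-03


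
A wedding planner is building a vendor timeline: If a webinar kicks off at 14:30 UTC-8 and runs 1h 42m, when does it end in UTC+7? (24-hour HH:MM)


Start: 14:30 in UTC-8
Step 1 - add duration:
  minutes: 30 + 42 = 72 (carry 1h)
  hours: 14 + 1 + 1 = 16
  end in UTC-8: 16:12
Step 2 - convert UTC-8 -> UTC+7:
  offset difference: 7 - (-8) = 15 hours
  16 + (15) = 31 -> mod 24 = 7
Result: 07:12 in UTC+7

07:12


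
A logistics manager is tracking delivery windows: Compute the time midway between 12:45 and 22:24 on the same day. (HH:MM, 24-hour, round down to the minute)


Start time: 12:45 = 765 minutes from midnight
End time: 22:24 = 1344 minutes from midnight
Sum: 765 + 1344 = 2109
Midpoint: 2109 / 2 = 1054 minutes
Convert: 1054 / 60 = 17 hours, 34 minutes
Result: 17:34

17:34


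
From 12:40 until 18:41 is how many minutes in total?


Start time: 12:40 = 760 minutes from midnight
End time: 18:41 = 1121 minutes from midnight
Difference: 1121 - 760 = 361 minutes
That is 6 hours and 1 minutes

361


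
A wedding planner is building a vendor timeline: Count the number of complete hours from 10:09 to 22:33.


Start: 10:09
End: 22:33
Hour difference: 22 - 10 = 12 hours
Minute difference: 33 - 9 = 24 minutes
Total minutes: 744
Complete hours: 744 / 60 = 12 (remainder 24)

12


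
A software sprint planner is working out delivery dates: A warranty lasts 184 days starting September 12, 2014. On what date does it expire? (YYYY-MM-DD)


Start: 2014-09-12
Adding 184 days
Days remaining in September: 18
After September: 166 days still to add
October 2014: 31 days, 135 remaining
November 2014: 30 days, 105 remaining
December 2014: 31 days, 74 remaining
January 2015: 31 days, 43 remaining
Result: 2015-03-15

2015-03-15


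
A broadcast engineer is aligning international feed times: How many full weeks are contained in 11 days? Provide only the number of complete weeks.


Total days: 11
Days per week: 7
Division: 11 / 7 = 1 remainder 4
Complete weeks: 1
Remaining days: 4

1


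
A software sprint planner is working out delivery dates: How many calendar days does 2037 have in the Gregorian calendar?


Year: 2037
Check leap year rules:
Divisible by 4? No
2037 is not a leap year
Days: 365

365


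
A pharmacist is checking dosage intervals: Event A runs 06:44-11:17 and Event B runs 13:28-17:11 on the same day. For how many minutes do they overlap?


Interval A: [404, 677] minutes from midnight
Interval B: [808, 1031] minutes from midnight
Overlap start = max(404, 808) = 808
Overlap end = min(677, 1031) = 677
End <= start, so the intervals do not overlap: 0 minutes

0


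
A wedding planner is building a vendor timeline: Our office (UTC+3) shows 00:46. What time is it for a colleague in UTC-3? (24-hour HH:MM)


Local time: 00:46 at UTC+3 (offset 3h)
Target zone: UTC-3 (offset -3h)
Difference: -3 - (3) = -6 hours
Calculation: 0 + (-6) = -6
Wraparound: (-6) mod 24 = 18
Result: 18:46

18:46


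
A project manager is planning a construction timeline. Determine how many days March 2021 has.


Month: March
Year: 2021
March is a 31-day month
Total: 31 days

31


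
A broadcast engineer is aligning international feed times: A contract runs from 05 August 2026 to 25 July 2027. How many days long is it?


Start date: 2026-08-05
End date: 2027-07-25
Aug 2026: +27 days
Sep 2026: +30 days
Oct 2026: +31 days
... (9 more months)
Total: 354 days

354


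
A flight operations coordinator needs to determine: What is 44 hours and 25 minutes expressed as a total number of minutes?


Hours: 44
Minutes: 25
Convert hours to minutes: 44 x 60 = 2640
Add remaining minutes: 2640 + 25 = 2665

2665


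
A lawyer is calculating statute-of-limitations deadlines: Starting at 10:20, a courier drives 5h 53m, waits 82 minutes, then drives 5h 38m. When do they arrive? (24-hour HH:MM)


Depart: 10:20
Leg 1: +353 min -> 16:13
Layover: +82 min -> 17:35
Leg 2: +338 min -> 23:13
Total travel: 773 minutes = 12h 53m
Arrival: 23:13

23:13


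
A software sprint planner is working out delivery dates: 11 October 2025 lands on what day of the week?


Date: 2025-10-11
January 1, 2025 is a Wednesday
Day of year: 284
Offset from Jan 1: 283 days
283 mod 7 = 3
Result: Saturday

Saturday


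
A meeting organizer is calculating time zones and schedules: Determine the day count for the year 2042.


Year: 2042
Check leap year rules:
Divisible by 4? No
2042 is not a leap year
Days: 365

365


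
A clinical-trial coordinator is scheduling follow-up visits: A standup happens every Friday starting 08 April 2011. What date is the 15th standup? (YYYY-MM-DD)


First occurrence: 2011-04-08 (occurrence 1)
Each occurrence is 7 days after the previous.
Occurrence 15 is 14 weeks after the first.
14 weeks = 98 days
2011-04-08 + 98 days = 2011-07-15

2011-07-15


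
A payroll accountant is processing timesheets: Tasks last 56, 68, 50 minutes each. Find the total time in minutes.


Durations: 56, 68, 50
Running sum: 56
+ 68 = 124
+ 50 = 174
Total duration: 174 minutes
That is 2 hours and 54 minutes

174


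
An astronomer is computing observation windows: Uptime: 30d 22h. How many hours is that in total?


Days: 30
Extra hours: 22
Hours per day: 24
Days to hours: 30 x 24 = 720
Total: 720 + 22 = 742

742


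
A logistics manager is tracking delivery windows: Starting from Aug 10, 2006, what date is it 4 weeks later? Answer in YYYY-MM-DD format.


Start: 2006-08-10
Weeks to add: 4
Convert to days: 4 x 7 = 28 days
Add 28 days to 2006-08-10
Result: 2006-09-07

2006-09-07


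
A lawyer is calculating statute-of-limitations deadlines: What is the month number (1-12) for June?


Calendar month order:
5. May
6. June <--
7. July
June is month number 6

6


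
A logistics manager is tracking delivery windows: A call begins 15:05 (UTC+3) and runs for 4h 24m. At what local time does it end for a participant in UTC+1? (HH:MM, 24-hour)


Start: 15:05 in UTC+3
Step 1 - add duration:
  minutes: 5 + 24 = 29
  hours: 15 + 4 + 0 = 19
  end in UTC+3: 19:29
Step 2 - convert UTC+3 -> UTC+1:
  offset difference: 1 - (3) = -2 hours
  19 + (-2) = 17 -> mod 24 = 17
Result: 17:29 in UTC+1

17:29


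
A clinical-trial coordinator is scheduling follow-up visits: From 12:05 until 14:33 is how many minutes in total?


Start time: 12:05 = 725 minutes from midnight
End time: 14:33 = 873 minutes from midnight
Difference: 873 - 725 = 148 minutes
That is 2 hours and 28 minutes

148


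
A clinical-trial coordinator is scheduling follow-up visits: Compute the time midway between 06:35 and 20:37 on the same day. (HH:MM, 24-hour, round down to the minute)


Start time: 06:35 = 395 minutes from midnight
End time: 20:37 = 1237 minutes from midnight
Sum: 395 + 1237 = 1632
Midpoint: 1632 / 2 = 816 minutes
Convert: 816 / 60 = 13 hours, 36 minutes
Result: 13:36

13:36


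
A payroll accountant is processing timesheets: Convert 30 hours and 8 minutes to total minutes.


Hours: 30
Extra minutes: 8
Minutes per hour: 60
Hours to minutes: 30 x 60 = 1800
Total: 1800 + 8 = 1808

1808


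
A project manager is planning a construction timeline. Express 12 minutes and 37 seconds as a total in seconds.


Minutes: 12
Seconds: 37
Convert minutes to seconds: 12 x 60 = 720
Add remaining seconds: 720 + 37 = 757

757


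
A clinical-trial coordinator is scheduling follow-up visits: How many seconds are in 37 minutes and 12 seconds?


Minutes: 37
Extra seconds: 12
Seconds per minute: 60
Minutes to seconds: 37 x 60 = 2220
Total: 2220 + 12 = 2232

2232
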